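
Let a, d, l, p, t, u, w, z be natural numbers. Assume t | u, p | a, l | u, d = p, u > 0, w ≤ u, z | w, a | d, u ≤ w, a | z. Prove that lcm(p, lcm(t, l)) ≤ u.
d = p and a | d, therefore a | p. Since p | a, a = p. Since w ≤ u and u ≤ w, w = u. a | z and z | w, so a | w. w = u, so a | u. a = p, so p | u. Because t | u and l | u, lcm(t, l) | u. From p | u, lcm(p, lcm(t, l)) | u. Since u > 0, lcm(p, lcm(t, l)) ≤ u.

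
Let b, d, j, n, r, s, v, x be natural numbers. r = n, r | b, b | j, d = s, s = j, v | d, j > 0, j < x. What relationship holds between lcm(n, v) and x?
lcm(n, v) < x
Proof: r = n and r | b, thus n | b. b | j, so n | j. d = s and s = j, therefore d = j. From v | d, v | j. Because n | j, lcm(n, v) | j. j > 0, so lcm(n, v) ≤ j. Because j < x, lcm(n, v) < x.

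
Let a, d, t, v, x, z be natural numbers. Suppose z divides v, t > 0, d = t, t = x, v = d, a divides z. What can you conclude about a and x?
a ≤ x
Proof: Since v = d and d = t, v = t. z divides v, so z divides t. a divides z, so a divides t. Since t > 0, a ≤ t. Since t = x, a ≤ x.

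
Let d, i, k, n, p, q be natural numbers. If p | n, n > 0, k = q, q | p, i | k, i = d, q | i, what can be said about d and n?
d ≤ n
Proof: Since k = q and i | k, i | q. Since q | i, q = i. Since i = d, q = d. q | p and p | n, so q | n. q = d, so d | n. Since n > 0, d ≤ n.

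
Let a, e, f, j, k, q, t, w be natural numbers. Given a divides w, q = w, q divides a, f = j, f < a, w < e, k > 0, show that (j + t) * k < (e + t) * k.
q = w and q divides a, therefore w divides a. Because a divides w, a = w. f = j and f < a, hence j < a. a = w, so j < w. w < e, so j < e. Then j + t < e + t. Using k > 0, by multiplying by a positive, (j + t) * k < (e + t) * k.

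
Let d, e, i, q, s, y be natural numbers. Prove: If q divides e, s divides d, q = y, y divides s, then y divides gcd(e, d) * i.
q = y and q divides e, therefore y divides e. y divides s and s divides d, so y divides d. Since y divides e, y divides gcd(e, d). Then y divides gcd(e, d) * i.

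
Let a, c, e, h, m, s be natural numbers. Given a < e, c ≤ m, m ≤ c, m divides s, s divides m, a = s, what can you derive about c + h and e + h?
c + h < e + h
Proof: m ≤ c and c ≤ m, therefore m = c. From s divides m and m divides s, s = m. Since a = s, a = m. Since a < e, m < e. m = c, so c < e. Then c + h < e + h.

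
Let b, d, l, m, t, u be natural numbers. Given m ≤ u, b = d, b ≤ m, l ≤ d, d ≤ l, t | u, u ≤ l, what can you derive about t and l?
t | l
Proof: Because d ≤ l and l ≤ d, d = l. Since b = d, b = l. b ≤ m and m ≤ u, therefore b ≤ u. b = l, so l ≤ u. Since u ≤ l, u = l. Since t | u, t | l.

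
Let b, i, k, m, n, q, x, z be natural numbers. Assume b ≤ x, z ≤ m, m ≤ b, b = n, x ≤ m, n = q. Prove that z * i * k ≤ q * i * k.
b ≤ x and x ≤ m, thus b ≤ m. Since m ≤ b, m = b. Since b = n, m = n. Since n = q, m = q. Since z ≤ m, z ≤ q. By multiplying by a non-negative, z * i ≤ q * i. By multiplying by a non-negative, z * i * k ≤ q * i * k.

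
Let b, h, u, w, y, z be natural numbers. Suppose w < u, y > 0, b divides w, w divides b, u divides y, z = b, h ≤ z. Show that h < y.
b divides w and w divides b, therefore b = w. Since z = b, z = w. Since h ≤ z, h ≤ w. u divides y and y > 0, therefore u ≤ y. Because w < u, w < y. h ≤ w, so h < y.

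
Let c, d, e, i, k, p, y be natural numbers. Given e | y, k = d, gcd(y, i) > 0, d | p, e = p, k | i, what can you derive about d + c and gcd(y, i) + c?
d + c ≤ gcd(y, i) + c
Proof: e = p and e | y, therefore p | y. d | p, so d | y. Because k = d and k | i, d | i. d | y, so d | gcd(y, i). Since gcd(y, i) > 0, d ≤ gcd(y, i). Then d + c ≤ gcd(y, i) + c.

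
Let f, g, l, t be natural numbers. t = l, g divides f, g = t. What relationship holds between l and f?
l divides f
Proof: From g = t and t = l, g = l. Since g divides f, l divides f.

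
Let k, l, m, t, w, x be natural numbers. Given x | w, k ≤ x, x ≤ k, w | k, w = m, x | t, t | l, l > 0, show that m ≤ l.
Because k ≤ x and x ≤ k, k = x. w | k, so w | x. x | w, so x = w. w = m, so x = m. x | t and t | l, so x | l. From x = m, m | l. From l > 0, m ≤ l.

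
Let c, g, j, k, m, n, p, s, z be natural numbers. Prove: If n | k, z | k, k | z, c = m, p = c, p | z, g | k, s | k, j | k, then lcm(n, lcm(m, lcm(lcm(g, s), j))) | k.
z | k and k | z, so z = k. Because p = c and p | z, c | z. c = m, so m | z. Since z = k, m | k. g | k and s | k, therefore lcm(g, s) | k. Since j | k, lcm(lcm(g, s), j) | k. Since m | k, lcm(m, lcm(lcm(g, s), j)) | k. n | k, so lcm(n, lcm(m, lcm(lcm(g, s), j))) | k.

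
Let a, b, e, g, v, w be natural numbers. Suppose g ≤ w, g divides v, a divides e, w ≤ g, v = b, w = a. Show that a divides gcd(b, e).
Because g ≤ w and w ≤ g, g = w. w = a, so g = a. Since g divides v, a divides v. Since v = b, a divides b. a divides e, so a divides gcd(b, e).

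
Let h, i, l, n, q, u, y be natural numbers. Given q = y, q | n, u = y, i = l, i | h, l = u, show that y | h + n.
From i = l and l = u, i = u. u = y, so i = y. From i | h, y | h. q = y and q | n, so y | n. Since y | h, y | h + n.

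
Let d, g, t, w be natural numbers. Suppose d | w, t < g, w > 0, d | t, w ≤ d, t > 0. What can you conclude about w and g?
w < g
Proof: Because d | w and w > 0, d ≤ w. Since w ≤ d, d = w. Since d | t, w | t. Since t > 0, w ≤ t. t < g, so w < g.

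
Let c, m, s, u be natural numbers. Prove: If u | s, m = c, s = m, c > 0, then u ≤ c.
Since s = m and u | s, u | m. From m = c, u | c. From c > 0, u ≤ c.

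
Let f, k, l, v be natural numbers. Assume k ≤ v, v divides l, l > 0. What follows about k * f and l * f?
k * f ≤ l * f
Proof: v divides l and l > 0, thus v ≤ l. Since k ≤ v, k ≤ l. By multiplying by a non-negative, k * f ≤ l * f.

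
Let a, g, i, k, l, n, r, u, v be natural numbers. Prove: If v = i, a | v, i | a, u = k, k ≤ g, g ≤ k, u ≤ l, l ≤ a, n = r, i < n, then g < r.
v = i and a | v, thus a | i. i | a, so a = i. k ≤ g and g ≤ k, therefore k = g. u = k, so u = g. u ≤ l and l ≤ a, so u ≤ a. u = g, so g ≤ a. a = i, so g ≤ i. n = r and i < n, so i < r. g ≤ i, so g < r.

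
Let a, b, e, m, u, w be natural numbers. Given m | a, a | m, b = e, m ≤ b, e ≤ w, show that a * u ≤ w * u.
m | a and a | m, thus m = a. b = e and m ≤ b, thus m ≤ e. Since m = a, a ≤ e. Since e ≤ w, a ≤ w. Then a * u ≤ w * u.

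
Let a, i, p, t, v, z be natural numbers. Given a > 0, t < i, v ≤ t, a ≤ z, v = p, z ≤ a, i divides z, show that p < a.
Because v ≤ t and t < i, v < i. Since v = p, p < i. Since z ≤ a and a ≤ z, z = a. i divides z, so i divides a. a > 0, so i ≤ a. p < i, so p < a.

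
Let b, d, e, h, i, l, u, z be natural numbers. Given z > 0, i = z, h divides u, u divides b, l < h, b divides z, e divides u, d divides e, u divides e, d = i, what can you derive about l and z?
l < z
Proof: u divides b and b divides z, therefore u divides z. e divides u and u divides e, therefore e = u. Because d = i and d divides e, i divides e. Since e = u, i divides u. Since i = z, z divides u. u divides z, so u = z. h divides u, so h divides z. z > 0, so h ≤ z. l < h, so l < z.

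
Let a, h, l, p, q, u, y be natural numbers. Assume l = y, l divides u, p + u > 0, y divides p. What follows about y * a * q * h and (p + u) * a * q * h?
y * a * q * h ≤ (p + u) * a * q * h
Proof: From l = y and l divides u, y divides u. Since y divides p, y divides p + u. p + u > 0, so y ≤ p + u. By multiplying by a non-negative, y * a ≤ (p + u) * a. By multiplying by a non-negative, y * a * q ≤ (p + u) * a * q. By multiplying by a non-negative, y * a * q * h ≤ (p + u) * a * q * h.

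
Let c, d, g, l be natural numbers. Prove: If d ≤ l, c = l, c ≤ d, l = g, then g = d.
From c = l and c ≤ d, l ≤ d. d ≤ l, so d = l. l = g, so d = g. Then g = d.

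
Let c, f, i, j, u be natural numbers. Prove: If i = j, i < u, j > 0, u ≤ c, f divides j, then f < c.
f divides j and j > 0, so f ≤ j. i = j and i < u, thus j < u. u ≤ c, so j < c. From f ≤ j, f < c.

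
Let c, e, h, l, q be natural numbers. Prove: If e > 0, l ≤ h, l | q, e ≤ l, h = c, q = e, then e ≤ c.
From q = e and l | q, l | e. Since e > 0, l ≤ e. From e ≤ l, l = e. Since l ≤ h, e ≤ h. h = c, so e ≤ c.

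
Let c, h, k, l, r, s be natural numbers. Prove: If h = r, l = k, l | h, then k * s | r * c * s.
l = k and l | h, thus k | h. h = r, so k | r. Then k | r * c. Then k * s | r * c * s.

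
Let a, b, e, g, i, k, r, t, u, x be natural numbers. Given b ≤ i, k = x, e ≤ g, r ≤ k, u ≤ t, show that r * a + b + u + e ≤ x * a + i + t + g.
From k = x and r ≤ k, r ≤ x. By multiplying by a non-negative, r * a ≤ x * a. From b ≤ i and u ≤ t, b + u ≤ i + t. e ≤ g, so b + u + e ≤ i + t + g. Since r * a ≤ x * a, r * a + b + u + e ≤ x * a + i + t + g.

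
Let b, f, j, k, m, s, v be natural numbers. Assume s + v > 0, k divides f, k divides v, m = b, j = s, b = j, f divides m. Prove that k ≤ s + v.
Because b = j and j = s, b = s. m = b and f divides m, so f divides b. Since b = s, f divides s. From k divides f, k divides s. Since k divides v, k divides s + v. From s + v > 0, k ≤ s + v.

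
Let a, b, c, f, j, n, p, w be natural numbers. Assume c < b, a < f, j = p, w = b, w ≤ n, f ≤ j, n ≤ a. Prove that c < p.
Because n ≤ a and a < f, n < f. Since w ≤ n, w < f. w = b, so b < f. Because j = p and f ≤ j, f ≤ p. b < f, so b < p. c < b, so c < p.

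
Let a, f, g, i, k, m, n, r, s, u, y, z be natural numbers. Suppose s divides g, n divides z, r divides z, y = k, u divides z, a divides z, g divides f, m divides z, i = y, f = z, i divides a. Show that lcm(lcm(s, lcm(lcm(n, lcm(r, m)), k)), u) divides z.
s divides g and g divides f, thus s divides f. Since f = z, s divides z. Since r divides z and m divides z, lcm(r, m) divides z. Because n divides z, lcm(n, lcm(r, m)) divides z. i = y and y = k, therefore i = k. Because i divides a and a divides z, i divides z. i = k, so k divides z. Since lcm(n, lcm(r, m)) divides z, lcm(lcm(n, lcm(r, m)), k) divides z. Since s divides z, lcm(s, lcm(lcm(n, lcm(r, m)), k)) divides z. u divides z, so lcm(lcm(s, lcm(lcm(n, lcm(r, m)), k)), u) divides z.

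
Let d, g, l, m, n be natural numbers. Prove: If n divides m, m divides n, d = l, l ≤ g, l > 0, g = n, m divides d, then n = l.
m divides n and n divides m, so m = n. Since d = l and m divides d, m divides l. Since l > 0, m ≤ l. m = n, so n ≤ l. g = n and l ≤ g, thus l ≤ n. n ≤ l, so n = l.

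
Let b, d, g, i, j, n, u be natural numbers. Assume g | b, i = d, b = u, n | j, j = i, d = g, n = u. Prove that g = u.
From b = u and g | b, g | u. j = i and i = d, so j = d. d = g, so j = g. n = u and n | j, hence u | j. j = g, so u | g. g | u, so g = u.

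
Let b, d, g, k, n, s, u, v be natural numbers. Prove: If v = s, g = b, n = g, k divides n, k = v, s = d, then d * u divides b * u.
Because n = g and g = b, n = b. k = v and k divides n, so v divides n. Since v = s, s divides n. Since n = b, s divides b. s = d, so d divides b. Then d * u divides b * u.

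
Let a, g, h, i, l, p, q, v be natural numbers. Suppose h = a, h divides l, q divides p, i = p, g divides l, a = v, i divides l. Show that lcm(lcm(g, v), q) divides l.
Because h = a and h divides l, a divides l. a = v, so v divides l. Since g divides l, lcm(g, v) divides l. i = p and i divides l, thus p divides l. Since q divides p, q divides l. lcm(g, v) divides l, so lcm(lcm(g, v), q) divides l.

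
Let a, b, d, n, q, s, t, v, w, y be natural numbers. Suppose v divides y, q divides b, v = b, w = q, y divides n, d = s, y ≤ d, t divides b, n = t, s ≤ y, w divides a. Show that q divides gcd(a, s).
Because w = q and w divides a, q divides a. From v = b and v divides y, b divides y. n = t and y divides n, hence y divides t. t divides b, so y divides b. b divides y, so b = y. d = s and y ≤ d, hence y ≤ s. Because s ≤ y, y = s. b = y, so b = s. Because q divides b, q divides s. Because q divides a, q divides gcd(a, s).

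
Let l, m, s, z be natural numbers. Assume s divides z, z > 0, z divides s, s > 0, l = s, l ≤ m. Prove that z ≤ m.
s divides z and z > 0, hence s ≤ z. z divides s and s > 0, thus z ≤ s. s ≤ z, so s = z. Because l = s and l ≤ m, s ≤ m. s = z, so z ≤ m.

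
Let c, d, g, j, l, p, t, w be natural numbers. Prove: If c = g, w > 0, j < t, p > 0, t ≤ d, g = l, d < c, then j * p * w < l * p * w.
c = g and g = l, so c = l. Since j < t and t ≤ d, j < d. From d < c, j < c. Since c = l, j < l. p > 0, so j * p < l * p. Since w > 0, j * p * w < l * p * w.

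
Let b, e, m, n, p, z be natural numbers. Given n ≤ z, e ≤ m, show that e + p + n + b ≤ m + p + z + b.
Because e ≤ m, e + p ≤ m + p. Since n ≤ z, e + p + n ≤ m + p + z. Then e + p + n + b ≤ m + p + z + b.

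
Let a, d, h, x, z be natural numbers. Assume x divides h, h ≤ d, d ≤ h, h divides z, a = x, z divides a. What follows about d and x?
d = x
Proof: h divides z and z divides a, thus h divides a. Since a = x, h divides x. Since x divides h, x = h. h ≤ d and d ≤ h, hence h = d. x = h, so x = d. Then d = x.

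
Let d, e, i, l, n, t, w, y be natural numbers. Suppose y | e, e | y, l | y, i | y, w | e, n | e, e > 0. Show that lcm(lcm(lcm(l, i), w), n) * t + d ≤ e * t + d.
y | e and e | y, therefore y = e. Because l | y and i | y, lcm(l, i) | y. y = e, so lcm(l, i) | e. w | e, so lcm(lcm(l, i), w) | e. n | e, so lcm(lcm(lcm(l, i), w), n) | e. e > 0, so lcm(lcm(lcm(l, i), w), n) ≤ e. Then lcm(lcm(lcm(l, i), w), n) * t ≤ e * t. Then lcm(lcm(lcm(l, i), w), n) * t + d ≤ e * t + d.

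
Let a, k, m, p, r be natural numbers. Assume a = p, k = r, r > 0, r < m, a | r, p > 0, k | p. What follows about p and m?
p < m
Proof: Because k = r and k | p, r | p. Since p > 0, r ≤ p. Since a | r and r > 0, a ≤ r. a = p, so p ≤ r. Since r ≤ p, r = p. From r < m, p < m.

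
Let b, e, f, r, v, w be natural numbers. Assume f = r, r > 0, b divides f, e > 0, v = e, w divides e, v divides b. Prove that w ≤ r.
w divides e and e > 0, therefore w ≤ e. From v divides b and b divides f, v divides f. Since v = e, e divides f. Since f = r, e divides r. Since r > 0, e ≤ r. w ≤ e, so w ≤ r.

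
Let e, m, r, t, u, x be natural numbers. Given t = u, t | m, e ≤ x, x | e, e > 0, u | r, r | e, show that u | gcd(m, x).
t = u and t | m, so u | m. x | e and e > 0, so x ≤ e. e ≤ x, so e = x. u | r and r | e, so u | e. Since e = x, u | x. Since u | m, u | gcd(m, x).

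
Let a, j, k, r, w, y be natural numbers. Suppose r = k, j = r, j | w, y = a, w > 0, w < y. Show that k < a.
Because j = r and r = k, j = k. From j | w and w > 0, j ≤ w. Since j = k, k ≤ w. From y = a and w < y, w < a. k ≤ w, so k < a.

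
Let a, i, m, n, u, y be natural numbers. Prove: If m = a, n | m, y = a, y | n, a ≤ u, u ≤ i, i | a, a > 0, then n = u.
Because m = a and n | m, n | a. Since y = a and y | n, a | n. Because n | a, n = a. Because i | a and a > 0, i ≤ a. Since u ≤ i, u ≤ a. a ≤ u, so a = u. Because n = a, n = u.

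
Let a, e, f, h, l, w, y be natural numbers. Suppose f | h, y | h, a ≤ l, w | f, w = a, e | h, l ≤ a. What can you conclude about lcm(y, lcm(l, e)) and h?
lcm(y, lcm(l, e)) | h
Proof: Because a ≤ l and l ≤ a, a = l. w = a, so w = l. w | f and f | h, therefore w | h. Since w = l, l | h. e | h, so lcm(l, e) | h. Since y | h, lcm(y, lcm(l, e)) | h.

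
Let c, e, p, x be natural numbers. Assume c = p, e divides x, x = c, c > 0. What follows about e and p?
e ≤ p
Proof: x = c and e divides x, so e divides c. Because c > 0, e ≤ c. Since c = p, e ≤ p.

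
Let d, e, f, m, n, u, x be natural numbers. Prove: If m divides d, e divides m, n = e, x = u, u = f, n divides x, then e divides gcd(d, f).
e divides m and m divides d, thus e divides d. Because x = u and u = f, x = f. Since n divides x, n divides f. n = e, so e divides f. Because e divides d, e divides gcd(d, f).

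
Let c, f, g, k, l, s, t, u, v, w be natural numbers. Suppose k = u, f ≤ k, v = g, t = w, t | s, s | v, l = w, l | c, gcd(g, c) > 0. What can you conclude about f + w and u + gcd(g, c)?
f + w ≤ u + gcd(g, c)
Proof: From k = u and f ≤ k, f ≤ u. Because t | s and s | v, t | v. Since t = w, w | v. v = g, so w | g. Because l = w and l | c, w | c. w | g, so w | gcd(g, c). gcd(g, c) > 0, so w ≤ gcd(g, c). Since f ≤ u, f + w ≤ u + gcd(g, c).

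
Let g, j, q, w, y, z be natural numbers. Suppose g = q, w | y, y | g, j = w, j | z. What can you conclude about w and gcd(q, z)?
w | gcd(q, z)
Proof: w | y and y | g, therefore w | g. Since g = q, w | q. Since j = w and j | z, w | z. Because w | q, w | gcd(q, z).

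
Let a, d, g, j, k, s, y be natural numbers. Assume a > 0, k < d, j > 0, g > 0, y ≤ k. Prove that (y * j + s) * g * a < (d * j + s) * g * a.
y ≤ k and k < d, therefore y < d. Since j > 0, by multiplying by a positive, y * j < d * j. Then y * j + s < d * j + s. Combining with g > 0, by multiplying by a positive, (y * j + s) * g < (d * j + s) * g. Since a > 0, by multiplying by a positive, (y * j + s) * g * a < (d * j + s) * g * a.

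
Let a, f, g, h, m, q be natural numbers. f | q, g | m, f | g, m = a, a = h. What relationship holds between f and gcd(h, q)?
f | gcd(h, q)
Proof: m = a and a = h, so m = h. f | g and g | m, hence f | m. Because m = h, f | h. Since f | q, f | gcd(h, q).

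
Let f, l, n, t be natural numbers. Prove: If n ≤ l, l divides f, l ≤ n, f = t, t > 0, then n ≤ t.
l ≤ n and n ≤ l, thus l = n. Because f = t and l divides f, l divides t. t > 0, so l ≤ t. l = n, so n ≤ t.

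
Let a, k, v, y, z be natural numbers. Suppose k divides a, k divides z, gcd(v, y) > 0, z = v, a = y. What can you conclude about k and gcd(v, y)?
k ≤ gcd(v, y)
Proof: Because z = v and k divides z, k divides v. Since a = y and k divides a, k divides y. Since k divides v, k divides gcd(v, y). Since gcd(v, y) > 0, k ≤ gcd(v, y).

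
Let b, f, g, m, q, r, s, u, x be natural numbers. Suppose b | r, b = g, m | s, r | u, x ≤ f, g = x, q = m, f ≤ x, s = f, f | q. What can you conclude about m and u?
m | u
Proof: x ≤ f and f ≤ x, so x = f. g = x, so g = f. Since q = m and f | q, f | m. From s = f and m | s, m | f. f | m, so f = m. Since g = f, g = m. b = g and b | r, hence g | r. r | u, so g | u. Since g = m, m | u.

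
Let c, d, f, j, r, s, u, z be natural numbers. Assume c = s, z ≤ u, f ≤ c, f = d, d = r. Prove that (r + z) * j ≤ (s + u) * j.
Because f = d and d = r, f = r. Since c = s and f ≤ c, f ≤ s. Since f = r, r ≤ s. z ≤ u, so r + z ≤ s + u. Then (r + z) * j ≤ (s + u) * j.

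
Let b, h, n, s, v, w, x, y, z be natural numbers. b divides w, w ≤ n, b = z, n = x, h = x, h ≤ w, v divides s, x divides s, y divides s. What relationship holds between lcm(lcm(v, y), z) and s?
lcm(lcm(v, y), z) divides s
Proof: Since v divides s and y divides s, lcm(v, y) divides s. n = x and w ≤ n, so w ≤ x. h = x and h ≤ w, hence x ≤ w. w ≤ x, so w = x. Because b divides w, b divides x. x divides s, so b divides s. Because b = z, z divides s. From lcm(v, y) divides s, lcm(lcm(v, y), z) divides s.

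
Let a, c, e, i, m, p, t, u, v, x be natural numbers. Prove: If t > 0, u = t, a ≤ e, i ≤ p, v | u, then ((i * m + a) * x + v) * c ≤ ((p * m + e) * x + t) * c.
i ≤ p, thus i * m ≤ p * m. Because a ≤ e, i * m + a ≤ p * m + e. Then (i * m + a) * x ≤ (p * m + e) * x. From u = t and v | u, v | t. Since t > 0, v ≤ t. (i * m + a) * x ≤ (p * m + e) * x, so (i * m + a) * x + v ≤ (p * m + e) * x + t. Then ((i * m + a) * x + v) * c ≤ ((p * m + e) * x + t) * c.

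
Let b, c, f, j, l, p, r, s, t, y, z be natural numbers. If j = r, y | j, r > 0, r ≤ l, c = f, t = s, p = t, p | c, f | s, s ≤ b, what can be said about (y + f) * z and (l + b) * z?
(y + f) * z ≤ (l + b) * z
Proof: Since j = r and y | j, y | r. Because r > 0, y ≤ r. r ≤ l, so y ≤ l. From p = t and p | c, t | c. t = s, so s | c. Since c = f, s | f. f | s, so s = f. Since s ≤ b, f ≤ b. Since y ≤ l, y + f ≤ l + b. Then (y + f) * z ≤ (l + b) * z.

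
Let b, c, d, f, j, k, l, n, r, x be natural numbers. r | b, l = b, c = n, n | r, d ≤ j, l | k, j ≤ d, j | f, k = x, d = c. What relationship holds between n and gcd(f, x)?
n | gcd(f, x)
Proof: d = c and c = n, so d = n. j ≤ d and d ≤ j, thus j = d. Since j | f, d | f. Since d = n, n | f. n | r and r | b, therefore n | b. l = b and l | k, thus b | k. n | b, so n | k. k = x, so n | x. n | f, so n | gcd(f, x).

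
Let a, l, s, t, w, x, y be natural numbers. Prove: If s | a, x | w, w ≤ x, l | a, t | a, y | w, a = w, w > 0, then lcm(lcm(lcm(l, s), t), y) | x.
x | w and w > 0, hence x ≤ w. Since w ≤ x, w = x. From l | a and s | a, lcm(l, s) | a. Since t | a, lcm(lcm(l, s), t) | a. Since a = w, lcm(lcm(l, s), t) | w. From y | w, lcm(lcm(lcm(l, s), t), y) | w. Since w = x, lcm(lcm(lcm(l, s), t), y) | x.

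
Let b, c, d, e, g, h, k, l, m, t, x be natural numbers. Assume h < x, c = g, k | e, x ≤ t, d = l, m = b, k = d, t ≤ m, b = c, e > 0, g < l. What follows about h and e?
h < e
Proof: h < x and x ≤ t, hence h < t. b = c and c = g, thus b = g. Because m = b and t ≤ m, t ≤ b. Since b = g, t ≤ g. g < l, so t < l. h < t, so h < l. k = d and k | e, so d | e. Since d = l, l | e. Since e > 0, l ≤ e. h < l, so h < e.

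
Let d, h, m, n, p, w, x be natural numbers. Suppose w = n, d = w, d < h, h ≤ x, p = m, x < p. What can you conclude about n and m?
n < m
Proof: d = w and d < h, hence w < h. w = n, so n < h. Since h ≤ x, n < x. p = m and x < p, thus x < m. n < x, so n < m.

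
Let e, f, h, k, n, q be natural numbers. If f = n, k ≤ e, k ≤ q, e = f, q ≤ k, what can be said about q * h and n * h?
q * h ≤ n * h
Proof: e = f and f = n, hence e = n. Since k ≤ q and q ≤ k, k = q. k ≤ e, so q ≤ e. Since e = n, q ≤ n. Then q * h ≤ n * h.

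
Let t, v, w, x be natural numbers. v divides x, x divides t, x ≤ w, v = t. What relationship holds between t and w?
t ≤ w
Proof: Since v = t and v divides x, t divides x. Because x divides t, x = t. Since x ≤ w, t ≤ w.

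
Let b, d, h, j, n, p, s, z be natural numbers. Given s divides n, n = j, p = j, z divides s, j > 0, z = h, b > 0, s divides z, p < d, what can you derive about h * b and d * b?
h * b < d * b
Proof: Because s divides z and z divides s, s = z. Since z = h, s = h. n = j and s divides n, so s divides j. From j > 0, s ≤ j. s = h, so h ≤ j. p = j and p < d, hence j < d. h ≤ j, so h < d. Combined with b > 0, by multiplying by a positive, h * b < d * b.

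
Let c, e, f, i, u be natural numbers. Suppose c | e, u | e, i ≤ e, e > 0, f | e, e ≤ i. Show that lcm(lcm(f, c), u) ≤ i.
Since e ≤ i and i ≤ e, e = i. Because f | e and c | e, lcm(f, c) | e. Since u | e, lcm(lcm(f, c), u) | e. From e > 0, lcm(lcm(f, c), u) ≤ e. Since e = i, lcm(lcm(f, c), u) ≤ i.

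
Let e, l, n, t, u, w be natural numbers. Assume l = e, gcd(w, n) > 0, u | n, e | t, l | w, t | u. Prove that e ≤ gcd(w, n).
l = e and l | w, hence e | w. e | t and t | u, so e | u. Since u | n, e | n. e | w, so e | gcd(w, n). Since gcd(w, n) > 0, e ≤ gcd(w, n).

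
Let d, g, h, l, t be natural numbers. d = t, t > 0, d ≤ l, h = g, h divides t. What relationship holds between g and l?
g ≤ l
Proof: Because h divides t and t > 0, h ≤ t. d = t and d ≤ l, thus t ≤ l. h ≤ t, so h ≤ l. h = g, so g ≤ l.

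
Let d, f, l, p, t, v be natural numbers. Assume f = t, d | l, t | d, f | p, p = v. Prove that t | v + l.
p = v and f | p, hence f | v. Since f = t, t | v. t | d and d | l, therefore t | l. t | v, so t | v + l.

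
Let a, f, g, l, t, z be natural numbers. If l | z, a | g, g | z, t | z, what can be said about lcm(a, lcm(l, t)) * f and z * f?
lcm(a, lcm(l, t)) * f | z * f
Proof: Because a | g and g | z, a | z. l | z and t | z, therefore lcm(l, t) | z. Since a | z, lcm(a, lcm(l, t)) | z. Then lcm(a, lcm(l, t)) * f | z * f.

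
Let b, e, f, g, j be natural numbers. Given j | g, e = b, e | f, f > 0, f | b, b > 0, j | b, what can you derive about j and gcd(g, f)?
j | gcd(g, f)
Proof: From e = b and e | f, b | f. Since f > 0, b ≤ f. f | b and b > 0, thus f ≤ b. Since b ≤ f, b = f. j | b, so j | f. Since j | g, j | gcd(g, f).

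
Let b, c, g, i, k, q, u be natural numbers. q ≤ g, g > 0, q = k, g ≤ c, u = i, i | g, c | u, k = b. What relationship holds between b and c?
b ≤ c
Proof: From q = k and k = b, q = b. u = i and c | u, hence c | i. i | g, so c | g. Because g > 0, c ≤ g. Since g ≤ c, g = c. Since q ≤ g, q ≤ c. Since q = b, b ≤ c.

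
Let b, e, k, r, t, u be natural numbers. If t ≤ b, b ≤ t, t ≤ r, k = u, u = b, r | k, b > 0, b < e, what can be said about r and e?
r < e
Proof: t ≤ b and b ≤ t, thus t = b. t ≤ r, so b ≤ r. Since k = u and u = b, k = b. Since r | k, r | b. b > 0, so r ≤ b. b ≤ r, so b = r. b < e, so r < e.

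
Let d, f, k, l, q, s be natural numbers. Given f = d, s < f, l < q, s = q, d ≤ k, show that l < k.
Since s = q and s < f, q < f. f = d, so q < d. Since d ≤ k, q < k. l < q, so l < k.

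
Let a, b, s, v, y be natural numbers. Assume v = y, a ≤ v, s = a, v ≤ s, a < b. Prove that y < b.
Since s = a and v ≤ s, v ≤ a. a ≤ v, so a = v. Since a < b, v < b. Since v = y, y < b.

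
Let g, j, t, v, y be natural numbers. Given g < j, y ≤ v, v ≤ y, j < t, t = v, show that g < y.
Because v ≤ y and y ≤ v, v = y. From t = v and j < t, j < v. Since v = y, j < y. g < j, so g < y.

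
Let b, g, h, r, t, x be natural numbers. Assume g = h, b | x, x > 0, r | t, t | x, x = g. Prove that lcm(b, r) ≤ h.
From x = g and g = h, x = h. r | t and t | x, thus r | x. Since b | x, lcm(b, r) | x. x > 0, so lcm(b, r) ≤ x. Since x = h, lcm(b, r) ≤ h.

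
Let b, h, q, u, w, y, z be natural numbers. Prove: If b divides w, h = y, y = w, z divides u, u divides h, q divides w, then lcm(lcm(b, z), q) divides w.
Since h = y and y = w, h = w. z divides u and u divides h, so z divides h. Since h = w, z divides w. b divides w, so lcm(b, z) divides w. q divides w, so lcm(lcm(b, z), q) divides w.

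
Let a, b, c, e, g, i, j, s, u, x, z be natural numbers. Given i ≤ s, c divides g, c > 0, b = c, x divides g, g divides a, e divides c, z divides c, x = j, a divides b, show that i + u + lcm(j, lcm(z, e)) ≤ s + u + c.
Since i ≤ s, i + u ≤ s + u. b = c and a divides b, so a divides c. Since g divides a, g divides c. Since c divides g, g = c. From x = j and x divides g, j divides g. From g = c, j divides c. z divides c and e divides c, hence lcm(z, e) divides c. j divides c, so lcm(j, lcm(z, e)) divides c. c > 0, so lcm(j, lcm(z, e)) ≤ c. i + u ≤ s + u, so i + u + lcm(j, lcm(z, e)) ≤ s + u + c.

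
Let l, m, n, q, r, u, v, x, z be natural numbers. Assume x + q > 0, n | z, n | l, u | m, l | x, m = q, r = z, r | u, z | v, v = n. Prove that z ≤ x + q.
v = n and z | v, so z | n. Because n | z, n = z. Since n | l and l | x, n | x. n = z, so z | x. Since r | u and u | m, r | m. Since r = z, z | m. m = q, so z | q. Since z | x, z | x + q. Since x + q > 0, z ≤ x + q.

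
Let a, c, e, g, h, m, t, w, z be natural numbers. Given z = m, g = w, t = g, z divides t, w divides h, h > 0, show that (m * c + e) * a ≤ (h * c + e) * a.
Because t = g and z divides t, z divides g. Because g = w, z divides w. Since z = m, m divides w. Since w divides h, m divides h. h > 0, so m ≤ h. By multiplying by a non-negative, m * c ≤ h * c. Then m * c + e ≤ h * c + e. By multiplying by a non-negative, (m * c + e) * a ≤ (h * c + e) * a.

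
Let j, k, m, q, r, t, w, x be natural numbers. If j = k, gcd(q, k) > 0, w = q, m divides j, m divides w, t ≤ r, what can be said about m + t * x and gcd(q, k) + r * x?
m + t * x ≤ gcd(q, k) + r * x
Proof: w = q and m divides w, hence m divides q. Since j = k and m divides j, m divides k. Since m divides q, m divides gcd(q, k). gcd(q, k) > 0, so m ≤ gcd(q, k). t ≤ r. By multiplying by a non-negative, t * x ≤ r * x. Because m ≤ gcd(q, k), m + t * x ≤ gcd(q, k) + r * x.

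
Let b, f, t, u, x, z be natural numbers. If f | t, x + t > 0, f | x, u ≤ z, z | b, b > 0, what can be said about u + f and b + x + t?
u + f ≤ b + x + t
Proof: z | b and b > 0, hence z ≤ b. Because u ≤ z, u ≤ b. From f | x and f | t, f | x + t. x + t > 0, so f ≤ x + t. u ≤ b, so u + f ≤ b + x + t.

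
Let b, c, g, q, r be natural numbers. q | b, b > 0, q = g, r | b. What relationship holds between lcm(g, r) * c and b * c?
lcm(g, r) * c ≤ b * c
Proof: q = g and q | b, therefore g | b. Because r | b, lcm(g, r) | b. b > 0, so lcm(g, r) ≤ b. Then lcm(g, r) * c ≤ b * c.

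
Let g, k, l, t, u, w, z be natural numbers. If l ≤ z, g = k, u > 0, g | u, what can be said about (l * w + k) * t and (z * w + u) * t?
(l * w + k) * t ≤ (z * w + u) * t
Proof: l ≤ z, so l * w ≤ z * w. g = k and g | u, thus k | u. u > 0, so k ≤ u. Since l * w ≤ z * w, l * w + k ≤ z * w + u. Then (l * w + k) * t ≤ (z * w + u) * t.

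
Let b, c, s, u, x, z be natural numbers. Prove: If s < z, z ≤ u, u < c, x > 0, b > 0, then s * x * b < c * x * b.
s < z and z ≤ u, so s < u. u < c, so s < c. Since x > 0, by multiplying by a positive, s * x < c * x. Combined with b > 0, by multiplying by a positive, s * x * b < c * x * b.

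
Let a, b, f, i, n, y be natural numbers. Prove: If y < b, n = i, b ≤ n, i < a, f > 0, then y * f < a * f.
Since n = i and b ≤ n, b ≤ i. Since i < a, b < a. y < b, so y < a. Using f > 0, by multiplying by a positive, y * f < a * f.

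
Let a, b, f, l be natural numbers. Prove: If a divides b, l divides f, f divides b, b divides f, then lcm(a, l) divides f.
b divides f and f divides b, hence b = f. Since a divides b, a divides f. l divides f, so lcm(a, l) divides f.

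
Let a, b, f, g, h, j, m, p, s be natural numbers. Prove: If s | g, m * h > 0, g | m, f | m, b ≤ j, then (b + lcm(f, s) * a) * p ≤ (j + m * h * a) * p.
s | g and g | m, so s | m. f | m, so lcm(f, s) | m. Then lcm(f, s) | m * h. m * h > 0, so lcm(f, s) ≤ m * h. Then lcm(f, s) * a ≤ m * h * a. b ≤ j, so b + lcm(f, s) * a ≤ j + m * h * a. Then (b + lcm(f, s) * a) * p ≤ (j + m * h * a) * p.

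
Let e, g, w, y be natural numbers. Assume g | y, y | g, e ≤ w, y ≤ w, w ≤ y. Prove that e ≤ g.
Since w ≤ y and y ≤ w, w = y. Because y | g and g | y, y = g. Since w = y, w = g. Since e ≤ w, e ≤ g.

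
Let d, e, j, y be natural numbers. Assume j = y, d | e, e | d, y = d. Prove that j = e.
j = y and y = d, thus j = d. d | e and e | d, thus d = e. j = d, so j = e.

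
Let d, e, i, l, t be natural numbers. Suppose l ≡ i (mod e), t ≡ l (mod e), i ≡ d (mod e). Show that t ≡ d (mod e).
Because t ≡ l (mod e) and l ≡ i (mod e), t ≡ i (mod e). i ≡ d (mod e), so t ≡ d (mod e).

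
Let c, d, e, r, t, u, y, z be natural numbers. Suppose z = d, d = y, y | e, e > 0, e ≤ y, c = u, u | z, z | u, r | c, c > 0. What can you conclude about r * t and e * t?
r * t ≤ e * t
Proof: Because z = d and d = y, z = y. y | e and e > 0, thus y ≤ e. e ≤ y, so y = e. z = y, so z = e. u | z and z | u, therefore u = z. c = u, so c = z. r | c and c > 0, therefore r ≤ c. Since c = z, r ≤ z. z = e, so r ≤ e. Then r * t ≤ e * t.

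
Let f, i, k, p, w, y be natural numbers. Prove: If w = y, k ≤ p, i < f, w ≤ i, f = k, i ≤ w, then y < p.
From i ≤ w and w ≤ i, i = w. w = y, so i = y. Since f = k and i < f, i < k. Because k ≤ p, i < p. Since i = y, y < p.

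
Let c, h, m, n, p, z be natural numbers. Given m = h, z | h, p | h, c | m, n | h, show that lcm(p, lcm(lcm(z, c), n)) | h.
From m = h and c | m, c | h. Since z | h, lcm(z, c) | h. Since n | h, lcm(lcm(z, c), n) | h. From p | h, lcm(p, lcm(lcm(z, c), n)) | h.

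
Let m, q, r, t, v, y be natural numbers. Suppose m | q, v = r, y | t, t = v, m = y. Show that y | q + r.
Since m = y and m | q, y | q. t = v and v = r, therefore t = r. Because y | t, y | r. Since y | q, y | q + r.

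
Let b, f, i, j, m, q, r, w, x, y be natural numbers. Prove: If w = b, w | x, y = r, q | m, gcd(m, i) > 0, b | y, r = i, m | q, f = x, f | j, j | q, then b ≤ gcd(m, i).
q | m and m | q, thus q = m. Because f = x and f | j, x | j. Because w | x, w | j. j | q, so w | q. Since w = b, b | q. Since q = m, b | m. Because y = r and b | y, b | r. From r = i, b | i. b | m, so b | gcd(m, i). Since gcd(m, i) > 0, b ≤ gcd(m, i).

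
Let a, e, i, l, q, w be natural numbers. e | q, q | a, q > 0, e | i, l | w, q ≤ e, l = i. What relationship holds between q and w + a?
q | w + a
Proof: Since e | q and q > 0, e ≤ q. Since q ≤ e, e = q. Since e | i, q | i. l = i and l | w, therefore i | w. Since q | i, q | w. Since q | a, q | w + a.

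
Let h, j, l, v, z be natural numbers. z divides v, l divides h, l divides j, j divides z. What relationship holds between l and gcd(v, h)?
l divides gcd(v, h)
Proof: l divides j and j divides z, hence l divides z. z divides v, so l divides v. l divides h, so l divides gcd(v, h).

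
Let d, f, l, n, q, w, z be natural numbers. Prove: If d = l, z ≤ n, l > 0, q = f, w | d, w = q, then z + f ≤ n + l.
Because d = l and w | d, w | l. Since w = q, q | l. l > 0, so q ≤ l. q = f, so f ≤ l. z ≤ n, so z + f ≤ n + l.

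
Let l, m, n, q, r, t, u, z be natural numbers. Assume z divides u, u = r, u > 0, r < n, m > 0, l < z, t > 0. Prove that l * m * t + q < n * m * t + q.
From z divides u and u > 0, z ≤ u. Since u = r, z ≤ r. Since l < z, l < r. Since r < n, l < n. Combined with m > 0, by multiplying by a positive, l * m < n * m. Since t > 0, by multiplying by a positive, l * m * t < n * m * t. Then l * m * t + q < n * m * t + q.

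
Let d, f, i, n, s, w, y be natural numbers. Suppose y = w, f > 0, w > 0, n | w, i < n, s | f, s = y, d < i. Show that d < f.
Since n | w and w > 0, n ≤ w. Because i < n, i < w. s = y and s | f, thus y | f. Because f > 0, y ≤ f. Since y = w, w ≤ f. Since i < w, i < f. d < i, so d < f.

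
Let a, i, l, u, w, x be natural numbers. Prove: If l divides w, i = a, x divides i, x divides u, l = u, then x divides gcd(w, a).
l = u and l divides w, hence u divides w. x divides u, so x divides w. Since i = a and x divides i, x divides a. x divides w, so x divides gcd(w, a).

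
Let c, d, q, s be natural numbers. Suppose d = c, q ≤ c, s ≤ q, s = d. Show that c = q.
s = d and d = c, thus s = c. Since s ≤ q, c ≤ q. Since q ≤ c, c = q.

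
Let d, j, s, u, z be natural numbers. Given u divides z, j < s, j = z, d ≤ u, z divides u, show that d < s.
Since z divides u and u divides z, z = u. j = z, so j = u. j < s, so u < s. d ≤ u, so d < s.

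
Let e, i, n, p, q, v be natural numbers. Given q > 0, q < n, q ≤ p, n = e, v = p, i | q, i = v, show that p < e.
From i = v and v = p, i = p. Since i | q, p | q. q > 0, so p ≤ q. Since q ≤ p, q = p. n = e and q < n, thus q < e. From q = p, p < e.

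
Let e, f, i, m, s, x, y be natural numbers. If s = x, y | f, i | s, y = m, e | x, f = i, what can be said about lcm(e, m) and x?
lcm(e, m) | x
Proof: f = i and y | f, therefore y | i. Since s = x and i | s, i | x. y | i, so y | x. Since y = m, m | x. e | x, so lcm(e, m) | x.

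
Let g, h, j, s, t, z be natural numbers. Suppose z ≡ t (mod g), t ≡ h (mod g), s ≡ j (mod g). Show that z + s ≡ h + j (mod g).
From z ≡ t (mod g) and t ≡ h (mod g), z ≡ h (mod g). s ≡ j (mod g), so z + s ≡ h + j (mod g).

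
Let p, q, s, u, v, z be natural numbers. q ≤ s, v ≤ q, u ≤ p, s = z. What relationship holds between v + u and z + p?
v + u ≤ z + p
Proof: v ≤ q and q ≤ s, hence v ≤ s. s = z, so v ≤ z. u ≤ p, so v + u ≤ z + p.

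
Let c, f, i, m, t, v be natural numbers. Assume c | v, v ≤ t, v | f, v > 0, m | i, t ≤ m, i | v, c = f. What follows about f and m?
f = m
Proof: c = f and c | v, thus f | v. Since v | f, f = v. v ≤ t and t ≤ m, hence v ≤ m. Because m | i and i | v, m | v. v > 0, so m ≤ v. v ≤ m, so v = m. Since f = v, f = m.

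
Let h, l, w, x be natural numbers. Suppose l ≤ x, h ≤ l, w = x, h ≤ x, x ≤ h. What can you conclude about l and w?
l = w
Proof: h ≤ x and x ≤ h, thus h = x. h ≤ l, so x ≤ l. Since l ≤ x, x = l. Because w = x, w = l. Then l = w.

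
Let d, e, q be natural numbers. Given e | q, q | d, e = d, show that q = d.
e = d and e | q, thus d | q. q | d, so d = q. Then q = d.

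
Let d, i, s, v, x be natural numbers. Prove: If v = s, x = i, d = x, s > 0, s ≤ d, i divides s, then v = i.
d = x and s ≤ d, thus s ≤ x. Because x = i, s ≤ i. From i divides s and s > 0, i ≤ s. s ≤ i, so s = i. Since v = s, v = i.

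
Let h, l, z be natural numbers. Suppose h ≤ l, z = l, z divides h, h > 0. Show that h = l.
z = l and z divides h, so l divides h. h > 0, so l ≤ h. Since h ≤ l, h = l.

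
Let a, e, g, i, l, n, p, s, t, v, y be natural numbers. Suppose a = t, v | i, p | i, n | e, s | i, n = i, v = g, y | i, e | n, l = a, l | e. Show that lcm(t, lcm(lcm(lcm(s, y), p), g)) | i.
l = a and a = t, hence l = t. e | n and n | e, thus e = n. n = i, so e = i. Since l | e, l | i. Since l = t, t | i. Because s | i and y | i, lcm(s, y) | i. Since p | i, lcm(lcm(s, y), p) | i. v = g and v | i, so g | i. Since lcm(lcm(s, y), p) | i, lcm(lcm(lcm(s, y), p), g) | i. Since t | i, lcm(t, lcm(lcm(lcm(s, y), p), g)) | i.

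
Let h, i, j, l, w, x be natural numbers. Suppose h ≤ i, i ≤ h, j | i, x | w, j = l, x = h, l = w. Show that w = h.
j = l and l = w, so j = w. i ≤ h and h ≤ i, therefore i = h. Because j | i, j | h. j = w, so w | h. x = h and x | w, hence h | w. w | h, so w = h.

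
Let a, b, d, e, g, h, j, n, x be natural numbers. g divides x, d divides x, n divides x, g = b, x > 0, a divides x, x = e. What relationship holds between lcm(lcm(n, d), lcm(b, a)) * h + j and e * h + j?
lcm(lcm(n, d), lcm(b, a)) * h + j ≤ e * h + j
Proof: Since n divides x and d divides x, lcm(n, d) divides x. g = b and g divides x, hence b divides x. a divides x, so lcm(b, a) divides x. From lcm(n, d) divides x, lcm(lcm(n, d), lcm(b, a)) divides x. Since x > 0, lcm(lcm(n, d), lcm(b, a)) ≤ x. x = e, so lcm(lcm(n, d), lcm(b, a)) ≤ e. By multiplying by a non-negative, lcm(lcm(n, d), lcm(b, a)) * h ≤ e * h. Then lcm(lcm(n, d), lcm(b, a)) * h + j ≤ e * h + j.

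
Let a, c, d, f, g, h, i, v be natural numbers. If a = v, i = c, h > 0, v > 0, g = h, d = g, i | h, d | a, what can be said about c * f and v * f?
c * f ≤ v * f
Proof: i = c and i | h, therefore c | h. Since h > 0, c ≤ h. a = v and d | a, so d | v. Since v > 0, d ≤ v. Because d = g, g ≤ v. Since g = h, h ≤ v. c ≤ h, so c ≤ v. Then c * f ≤ v * f.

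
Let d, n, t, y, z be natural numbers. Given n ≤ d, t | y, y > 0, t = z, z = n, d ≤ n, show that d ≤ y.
From n ≤ d and d ≤ n, n = d. Since z = n, z = d. t | y and y > 0, thus t ≤ y. From t = z, z ≤ y. z = d, so d ≤ y.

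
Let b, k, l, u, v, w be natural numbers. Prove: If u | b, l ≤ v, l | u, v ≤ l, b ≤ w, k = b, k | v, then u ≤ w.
Since v ≤ l and l ≤ v, v = l. k | v, so k | l. Since k = b, b | l. Since l | u, b | u. Since u | b, b = u. Because b ≤ w, u ≤ w.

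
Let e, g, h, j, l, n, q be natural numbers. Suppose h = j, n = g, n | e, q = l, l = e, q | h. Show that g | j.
n = g and n | e, therefore g | e. q = l and l = e, so q = e. Because h = j and q | h, q | j. Since q = e, e | j. g | e, so g | j.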